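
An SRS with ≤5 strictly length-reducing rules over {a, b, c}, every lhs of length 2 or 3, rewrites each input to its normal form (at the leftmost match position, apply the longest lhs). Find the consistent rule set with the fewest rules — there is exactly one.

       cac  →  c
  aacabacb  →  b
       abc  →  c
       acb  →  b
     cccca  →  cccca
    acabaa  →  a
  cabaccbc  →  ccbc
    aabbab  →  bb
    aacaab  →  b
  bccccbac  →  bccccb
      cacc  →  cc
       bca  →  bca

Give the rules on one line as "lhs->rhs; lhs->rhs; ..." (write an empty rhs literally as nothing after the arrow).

aa->a; aab->b; ab->; ac->

  | cac => c
  | aacabacb => acabacb => abacb => acb => b
  | abc => c
  | acb => b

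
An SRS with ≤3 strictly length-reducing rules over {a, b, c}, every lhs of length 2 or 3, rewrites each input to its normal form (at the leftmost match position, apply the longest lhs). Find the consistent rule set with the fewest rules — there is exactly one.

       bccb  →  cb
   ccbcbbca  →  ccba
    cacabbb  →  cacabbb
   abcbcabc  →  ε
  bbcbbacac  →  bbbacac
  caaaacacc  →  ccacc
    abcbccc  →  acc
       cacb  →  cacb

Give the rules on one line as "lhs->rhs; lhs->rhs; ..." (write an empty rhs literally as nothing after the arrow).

aa->; bc->

  | bccb => cb
  | ccbcbbca => ccbbca => ccba
  | cacabbb
  | abcbcabc => abcabc => aabc => bc => ε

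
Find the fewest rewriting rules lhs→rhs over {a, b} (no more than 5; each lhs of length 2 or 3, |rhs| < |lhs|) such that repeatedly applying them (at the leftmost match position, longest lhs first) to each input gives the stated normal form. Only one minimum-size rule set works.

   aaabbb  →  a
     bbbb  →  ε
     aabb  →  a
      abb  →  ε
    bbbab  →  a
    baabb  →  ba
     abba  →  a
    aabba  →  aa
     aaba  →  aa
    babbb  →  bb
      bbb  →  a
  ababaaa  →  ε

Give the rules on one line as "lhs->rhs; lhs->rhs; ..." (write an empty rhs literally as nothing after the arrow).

  | aaabbb => bbb => a
  | bbbb => ab => ε
  | aabb => a
  | abb => ε

aaa->; ab->; abb->; bbb->a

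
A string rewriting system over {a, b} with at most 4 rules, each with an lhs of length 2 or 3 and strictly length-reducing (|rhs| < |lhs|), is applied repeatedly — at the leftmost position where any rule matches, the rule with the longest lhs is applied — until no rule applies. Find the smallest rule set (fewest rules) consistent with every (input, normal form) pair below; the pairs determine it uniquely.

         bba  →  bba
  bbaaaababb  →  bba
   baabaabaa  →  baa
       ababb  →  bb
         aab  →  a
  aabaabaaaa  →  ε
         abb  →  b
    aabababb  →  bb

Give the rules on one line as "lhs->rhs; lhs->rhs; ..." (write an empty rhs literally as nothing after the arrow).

ab->; aba->ab; bab->b

  | bba
  | bbaaaababb => bbaaaabbb => bbaaabb => bbaab => bba
  | baabaabaa => baababaa => baabbaa => babaa => baa
  | ababb => abbb => bb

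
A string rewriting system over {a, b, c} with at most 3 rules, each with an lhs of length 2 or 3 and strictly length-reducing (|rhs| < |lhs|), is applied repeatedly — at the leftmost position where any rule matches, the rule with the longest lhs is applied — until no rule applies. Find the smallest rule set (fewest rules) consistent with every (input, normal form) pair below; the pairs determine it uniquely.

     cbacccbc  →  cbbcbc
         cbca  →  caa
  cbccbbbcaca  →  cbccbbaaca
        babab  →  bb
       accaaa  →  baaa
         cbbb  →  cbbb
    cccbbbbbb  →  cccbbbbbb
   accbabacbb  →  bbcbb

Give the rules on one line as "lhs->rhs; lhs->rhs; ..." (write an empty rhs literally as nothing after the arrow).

aba->; acc->b; bca->aa

  | cbacccbc => cbbcbc
  | cbca => caa
  | cbccbbbcaca => cbccbbaaca
  | babab => bb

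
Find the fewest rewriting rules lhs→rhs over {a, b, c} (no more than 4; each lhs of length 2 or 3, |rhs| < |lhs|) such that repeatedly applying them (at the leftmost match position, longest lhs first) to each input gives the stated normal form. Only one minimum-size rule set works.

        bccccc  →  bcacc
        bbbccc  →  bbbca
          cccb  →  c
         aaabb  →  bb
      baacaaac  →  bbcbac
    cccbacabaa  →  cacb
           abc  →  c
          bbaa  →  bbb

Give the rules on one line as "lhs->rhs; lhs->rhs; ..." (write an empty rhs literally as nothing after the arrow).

  | bccccc => bcacc
  | bbbccc => bbbca
  | cccb => cab => c
  | aaabb => babb => bb

aa->b; ab->; ccc->ca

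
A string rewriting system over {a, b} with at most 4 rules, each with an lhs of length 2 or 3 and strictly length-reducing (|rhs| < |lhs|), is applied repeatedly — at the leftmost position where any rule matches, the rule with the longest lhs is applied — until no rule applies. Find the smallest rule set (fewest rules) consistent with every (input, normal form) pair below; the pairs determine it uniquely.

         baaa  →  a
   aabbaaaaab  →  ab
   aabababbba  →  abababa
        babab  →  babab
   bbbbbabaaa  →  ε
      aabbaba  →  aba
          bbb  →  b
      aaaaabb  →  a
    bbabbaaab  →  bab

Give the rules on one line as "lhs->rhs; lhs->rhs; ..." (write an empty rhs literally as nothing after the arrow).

  | baaa => bba => a
  | aabbaaaaab => abbaaaaab => aaaaaab => baaaab => bbaab => aab => ab
  | aabababbba => abababbba => abababa
  | babab

aa->b; aab->ab; bb->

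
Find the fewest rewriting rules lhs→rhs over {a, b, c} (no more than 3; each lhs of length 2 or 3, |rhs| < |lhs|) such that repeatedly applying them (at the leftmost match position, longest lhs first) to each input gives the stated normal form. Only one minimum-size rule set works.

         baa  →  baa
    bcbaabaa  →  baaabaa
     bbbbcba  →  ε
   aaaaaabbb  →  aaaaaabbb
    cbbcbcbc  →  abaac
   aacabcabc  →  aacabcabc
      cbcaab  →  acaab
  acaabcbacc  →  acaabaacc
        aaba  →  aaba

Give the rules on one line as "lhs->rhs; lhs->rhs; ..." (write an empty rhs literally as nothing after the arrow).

  | baa
  | bcbaabaa => baaabaa
  | bbbbcba => bbbbaa => bba => ε
  | aaaaaabbb

bba->; cb->a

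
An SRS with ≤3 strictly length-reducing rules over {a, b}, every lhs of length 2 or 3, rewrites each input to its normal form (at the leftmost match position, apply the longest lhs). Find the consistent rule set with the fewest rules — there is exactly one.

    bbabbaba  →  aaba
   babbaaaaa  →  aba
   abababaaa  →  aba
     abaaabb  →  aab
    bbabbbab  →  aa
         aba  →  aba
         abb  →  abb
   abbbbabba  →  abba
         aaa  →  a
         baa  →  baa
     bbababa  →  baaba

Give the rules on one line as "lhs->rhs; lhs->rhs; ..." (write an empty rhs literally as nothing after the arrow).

aaa->a; bab->a; bbb->ba

  | bbabbaba => bababa => aaba
  | babbaaaaa => abaaaaa => abaaa => aba
  | abababaaa => aaabaaa => abaaa => aba
  | abaaabb => ababb => aab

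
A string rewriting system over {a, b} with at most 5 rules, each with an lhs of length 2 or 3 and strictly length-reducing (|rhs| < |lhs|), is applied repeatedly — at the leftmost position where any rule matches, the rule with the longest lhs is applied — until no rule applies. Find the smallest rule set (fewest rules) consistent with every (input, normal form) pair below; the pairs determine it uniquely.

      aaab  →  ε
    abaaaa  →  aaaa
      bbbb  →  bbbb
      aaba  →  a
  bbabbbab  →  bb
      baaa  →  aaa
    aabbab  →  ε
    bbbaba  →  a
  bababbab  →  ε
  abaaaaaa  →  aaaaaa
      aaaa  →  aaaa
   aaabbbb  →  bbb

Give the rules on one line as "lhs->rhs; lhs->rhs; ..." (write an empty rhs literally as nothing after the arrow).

  | aaab => aab => ab => ε
  | abaaaa => aaaa
  | bbbb
  | aaba => aba => a

aab->ab; ab->; ba->a; bab->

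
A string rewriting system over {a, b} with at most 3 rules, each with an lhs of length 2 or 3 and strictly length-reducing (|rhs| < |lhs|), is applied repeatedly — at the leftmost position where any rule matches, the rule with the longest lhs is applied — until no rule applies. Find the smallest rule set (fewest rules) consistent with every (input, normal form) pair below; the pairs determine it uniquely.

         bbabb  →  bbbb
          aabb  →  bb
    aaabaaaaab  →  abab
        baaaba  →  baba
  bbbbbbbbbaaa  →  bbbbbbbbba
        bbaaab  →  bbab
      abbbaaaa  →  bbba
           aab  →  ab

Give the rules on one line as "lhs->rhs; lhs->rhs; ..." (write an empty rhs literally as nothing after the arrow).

  | bbabb => bbbb
  | aabb => abb => bb
  | aaabaaaaab => aabaaaaab => abaaaaab => abaaaab => abaaab => abaab => abab
  | baaaba => baaba => baba

aa->a; abb->bb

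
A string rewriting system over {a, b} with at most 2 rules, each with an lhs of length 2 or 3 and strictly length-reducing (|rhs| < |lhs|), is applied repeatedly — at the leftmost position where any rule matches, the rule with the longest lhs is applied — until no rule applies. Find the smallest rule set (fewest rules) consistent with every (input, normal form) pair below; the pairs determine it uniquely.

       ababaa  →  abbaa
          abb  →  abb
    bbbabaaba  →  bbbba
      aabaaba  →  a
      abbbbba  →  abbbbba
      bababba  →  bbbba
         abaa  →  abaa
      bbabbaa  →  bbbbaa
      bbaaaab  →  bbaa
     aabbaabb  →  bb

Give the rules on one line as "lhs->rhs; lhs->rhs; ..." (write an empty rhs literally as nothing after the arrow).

  | ababaa => abbaa
  | abb
  | bbbabaaba => bbbbaaba => bbbba
  | aabaaba => aaba => a

aab->; bab->bb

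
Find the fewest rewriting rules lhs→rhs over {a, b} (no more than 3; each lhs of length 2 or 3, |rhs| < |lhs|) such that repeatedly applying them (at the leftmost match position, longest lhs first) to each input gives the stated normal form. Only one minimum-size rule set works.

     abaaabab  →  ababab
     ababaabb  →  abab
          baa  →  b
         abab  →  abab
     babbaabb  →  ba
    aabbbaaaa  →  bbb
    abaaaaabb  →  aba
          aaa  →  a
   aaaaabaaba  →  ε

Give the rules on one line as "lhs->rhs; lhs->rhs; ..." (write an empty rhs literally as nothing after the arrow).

aa->; abb->a

  | abaaabab => ababab
  | ababaabb => ababbb => abab
  | baa => b
  | abab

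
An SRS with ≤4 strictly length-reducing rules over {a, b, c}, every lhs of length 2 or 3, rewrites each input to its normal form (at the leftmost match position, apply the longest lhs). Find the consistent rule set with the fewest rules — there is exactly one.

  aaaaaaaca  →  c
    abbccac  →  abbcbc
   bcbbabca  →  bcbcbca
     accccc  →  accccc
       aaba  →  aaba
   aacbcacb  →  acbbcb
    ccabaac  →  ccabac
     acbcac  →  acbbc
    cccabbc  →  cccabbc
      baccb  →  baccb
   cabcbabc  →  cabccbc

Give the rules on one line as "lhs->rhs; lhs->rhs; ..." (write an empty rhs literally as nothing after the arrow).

aac->ac; aca->c; bab->cb; cac->bc

  | aaaaaaaca => aaaaaaca => aaaaaca => aaaaca => aaaca => aaca => aca => c
  | abbccac => abbcbc
  | bcbbabca => bcbcbca
  | accccc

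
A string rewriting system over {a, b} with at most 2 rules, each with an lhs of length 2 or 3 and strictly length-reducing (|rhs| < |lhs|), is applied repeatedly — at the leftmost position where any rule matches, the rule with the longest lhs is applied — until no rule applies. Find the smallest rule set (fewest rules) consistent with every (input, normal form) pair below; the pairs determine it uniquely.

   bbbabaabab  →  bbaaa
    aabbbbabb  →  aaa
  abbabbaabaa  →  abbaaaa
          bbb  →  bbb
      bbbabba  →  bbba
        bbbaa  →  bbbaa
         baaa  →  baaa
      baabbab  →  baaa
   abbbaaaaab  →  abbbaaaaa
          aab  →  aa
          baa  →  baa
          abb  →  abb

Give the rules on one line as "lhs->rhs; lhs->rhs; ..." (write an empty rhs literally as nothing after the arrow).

  | bbbabaabab => bbaabab => bbaaab => bbaaa
  | aabbbbabb => aabbbabb => aabbabb => aababb => aaabb => aaab => aaa
  | abbabbaabaa => abbaabaa => abbaaaa
  | bbb

aab->aa; bab->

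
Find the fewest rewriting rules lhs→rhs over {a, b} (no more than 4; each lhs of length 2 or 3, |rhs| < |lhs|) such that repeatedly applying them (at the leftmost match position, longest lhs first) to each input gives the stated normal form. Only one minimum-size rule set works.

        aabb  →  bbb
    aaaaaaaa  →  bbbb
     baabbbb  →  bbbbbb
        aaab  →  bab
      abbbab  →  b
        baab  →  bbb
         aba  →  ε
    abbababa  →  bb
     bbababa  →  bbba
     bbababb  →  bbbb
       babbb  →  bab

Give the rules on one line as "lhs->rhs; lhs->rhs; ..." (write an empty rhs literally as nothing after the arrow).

  | aabb => bbb
  | aaaaaaaa => baaaaaa => bbaaaa => bbbaa => bbbb
  | baabbbb => bbbbbb
  | aaab => bab

aa->b; aba->; abb->a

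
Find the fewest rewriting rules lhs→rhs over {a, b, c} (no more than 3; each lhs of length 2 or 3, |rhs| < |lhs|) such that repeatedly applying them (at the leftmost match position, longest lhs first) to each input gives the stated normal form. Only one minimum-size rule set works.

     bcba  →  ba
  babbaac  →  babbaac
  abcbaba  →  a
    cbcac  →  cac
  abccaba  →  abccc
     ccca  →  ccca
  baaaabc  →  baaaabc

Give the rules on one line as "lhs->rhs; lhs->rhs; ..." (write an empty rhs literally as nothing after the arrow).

  | bcba => ba
  | babbaac
  | abcbaba => ababa => cba => a
  | cbcac => cac

aba->c; cb->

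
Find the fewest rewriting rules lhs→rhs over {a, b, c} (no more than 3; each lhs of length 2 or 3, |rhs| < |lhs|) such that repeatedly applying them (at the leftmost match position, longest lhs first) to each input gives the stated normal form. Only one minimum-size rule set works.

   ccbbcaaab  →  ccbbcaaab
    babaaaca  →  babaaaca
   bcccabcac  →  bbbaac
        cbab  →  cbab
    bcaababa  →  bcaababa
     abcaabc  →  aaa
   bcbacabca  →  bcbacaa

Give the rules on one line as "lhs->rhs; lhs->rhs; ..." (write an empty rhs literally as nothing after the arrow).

abc->a; ccc->bb

  | ccbbcaaab
  | babaaaca
  | bcccabcac => bbbabcac => bbbaac
  | cbab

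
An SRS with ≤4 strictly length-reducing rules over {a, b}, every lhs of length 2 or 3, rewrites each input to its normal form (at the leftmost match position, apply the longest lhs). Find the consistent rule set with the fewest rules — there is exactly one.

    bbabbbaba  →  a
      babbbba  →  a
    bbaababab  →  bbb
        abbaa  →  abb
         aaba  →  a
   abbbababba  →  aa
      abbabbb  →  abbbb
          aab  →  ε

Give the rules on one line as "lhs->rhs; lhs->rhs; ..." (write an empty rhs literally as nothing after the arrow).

aab->; ba->a; baa->b; bab->b

  | bbabbbaba => bbbbaba => bbbba => bbba => bba => ba => a
  | babbbba => bbbba => bbba => bba => ba => a
  | bbaababab => bbbabab => bbbab => bbb
  | abbaa => abb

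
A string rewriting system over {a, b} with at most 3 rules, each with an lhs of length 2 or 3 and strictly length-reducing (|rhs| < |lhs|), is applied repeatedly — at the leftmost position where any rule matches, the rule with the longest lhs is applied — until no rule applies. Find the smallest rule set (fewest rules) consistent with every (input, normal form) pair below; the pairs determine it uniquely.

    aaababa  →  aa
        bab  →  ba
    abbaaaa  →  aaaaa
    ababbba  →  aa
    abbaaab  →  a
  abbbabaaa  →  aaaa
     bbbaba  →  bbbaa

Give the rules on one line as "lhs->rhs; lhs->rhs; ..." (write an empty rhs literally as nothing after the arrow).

  | aaababa => aababa => ababa => aaba => aba => aa
  | bab => ba
  | abbaaaa => abaaaa => aaaaa
  | ababbba => aabbba => abbba => abba => aba => aa

aab->ab; ab->a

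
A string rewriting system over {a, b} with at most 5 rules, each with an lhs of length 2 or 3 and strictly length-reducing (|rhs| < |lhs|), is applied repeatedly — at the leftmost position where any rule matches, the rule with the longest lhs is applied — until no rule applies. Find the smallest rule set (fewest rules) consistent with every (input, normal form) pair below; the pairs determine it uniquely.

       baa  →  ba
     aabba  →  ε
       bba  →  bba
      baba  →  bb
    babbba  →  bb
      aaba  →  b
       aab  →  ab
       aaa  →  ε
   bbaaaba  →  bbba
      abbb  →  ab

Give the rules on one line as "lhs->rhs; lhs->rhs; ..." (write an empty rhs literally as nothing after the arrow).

  | baa => ba
  | aabba => abba => aaa => ε
  | bba
  | baba => bb

aa->a; aaa->; aba->b; abb->aa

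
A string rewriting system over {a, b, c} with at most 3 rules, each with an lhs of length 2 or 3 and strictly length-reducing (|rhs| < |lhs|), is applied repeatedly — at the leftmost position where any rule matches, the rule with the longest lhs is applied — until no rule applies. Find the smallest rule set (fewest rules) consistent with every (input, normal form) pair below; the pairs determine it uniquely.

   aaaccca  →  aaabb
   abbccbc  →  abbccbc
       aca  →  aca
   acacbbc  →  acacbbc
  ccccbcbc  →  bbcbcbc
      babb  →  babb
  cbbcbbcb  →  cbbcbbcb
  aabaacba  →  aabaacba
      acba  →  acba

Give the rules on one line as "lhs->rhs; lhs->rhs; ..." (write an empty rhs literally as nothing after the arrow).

bba->bb; ccc->bb

  | aaaccca => aaabba => aaabb
  | abbccbc
  | aca
  | acacbbc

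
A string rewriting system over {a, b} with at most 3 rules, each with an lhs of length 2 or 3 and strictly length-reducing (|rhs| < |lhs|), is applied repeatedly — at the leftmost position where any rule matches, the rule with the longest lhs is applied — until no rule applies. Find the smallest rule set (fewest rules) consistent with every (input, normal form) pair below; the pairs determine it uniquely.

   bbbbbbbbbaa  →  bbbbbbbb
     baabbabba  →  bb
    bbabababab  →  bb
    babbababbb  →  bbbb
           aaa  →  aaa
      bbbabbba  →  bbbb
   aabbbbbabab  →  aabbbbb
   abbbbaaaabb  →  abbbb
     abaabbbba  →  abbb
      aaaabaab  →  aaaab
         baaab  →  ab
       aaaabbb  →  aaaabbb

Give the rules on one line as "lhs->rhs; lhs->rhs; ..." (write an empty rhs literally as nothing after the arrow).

ba->; baa->

  | bbbbbbbbbaa => bbbbbbbb
  | baabbabba => bbabba => bbba => bb
  | bbabababab => bbababab => bbabab => bbab => bb
  | babbababbb => bbababbb => bbabbb => bbbb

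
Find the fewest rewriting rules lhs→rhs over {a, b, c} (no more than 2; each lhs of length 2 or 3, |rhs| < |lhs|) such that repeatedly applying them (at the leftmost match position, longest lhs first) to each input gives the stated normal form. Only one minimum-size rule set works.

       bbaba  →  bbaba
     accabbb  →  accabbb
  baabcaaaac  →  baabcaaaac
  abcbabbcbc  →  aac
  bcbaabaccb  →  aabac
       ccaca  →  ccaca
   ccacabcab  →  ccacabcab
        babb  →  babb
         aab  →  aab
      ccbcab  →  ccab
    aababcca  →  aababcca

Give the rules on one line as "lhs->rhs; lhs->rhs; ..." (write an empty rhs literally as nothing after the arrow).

  | bbaba
  | accabbb
  | baabcaaaac
  | abcbabbcbc => acbabbcbc => aabbcbc => aabcbc => aacbc => aac

bcb->cb; cb->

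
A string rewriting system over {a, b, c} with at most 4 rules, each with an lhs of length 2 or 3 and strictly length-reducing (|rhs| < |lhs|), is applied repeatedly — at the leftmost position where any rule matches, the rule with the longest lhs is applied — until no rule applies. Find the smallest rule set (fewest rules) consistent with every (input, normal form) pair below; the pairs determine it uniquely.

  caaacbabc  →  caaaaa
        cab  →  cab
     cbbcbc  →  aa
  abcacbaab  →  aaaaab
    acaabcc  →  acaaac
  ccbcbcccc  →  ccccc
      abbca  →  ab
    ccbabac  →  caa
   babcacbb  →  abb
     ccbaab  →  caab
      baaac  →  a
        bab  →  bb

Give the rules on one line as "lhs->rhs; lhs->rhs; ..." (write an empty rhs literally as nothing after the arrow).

  | caaacbabc => caaaabc => caaaaa
  | cab
  | cbbcbc => bcbc => abc => aa
  | abcacbaab => aaacbaab => aaaaab

ba->b; bc->a; cb->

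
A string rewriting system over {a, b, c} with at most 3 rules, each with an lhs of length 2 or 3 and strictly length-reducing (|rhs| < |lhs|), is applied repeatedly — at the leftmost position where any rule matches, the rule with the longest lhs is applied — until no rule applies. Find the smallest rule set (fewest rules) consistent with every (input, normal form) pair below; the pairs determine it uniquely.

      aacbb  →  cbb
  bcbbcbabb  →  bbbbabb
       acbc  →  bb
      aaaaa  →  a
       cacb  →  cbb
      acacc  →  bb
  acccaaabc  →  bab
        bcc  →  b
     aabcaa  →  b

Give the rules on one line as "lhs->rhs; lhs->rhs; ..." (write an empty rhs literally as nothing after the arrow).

  | aacbb => cbb
  | bcbbcbabb => bbbcbabb => bbbbabb
  | acbc => bbc => bb
  | aaaaa => aaa => a

aa->; ac->b; bc->b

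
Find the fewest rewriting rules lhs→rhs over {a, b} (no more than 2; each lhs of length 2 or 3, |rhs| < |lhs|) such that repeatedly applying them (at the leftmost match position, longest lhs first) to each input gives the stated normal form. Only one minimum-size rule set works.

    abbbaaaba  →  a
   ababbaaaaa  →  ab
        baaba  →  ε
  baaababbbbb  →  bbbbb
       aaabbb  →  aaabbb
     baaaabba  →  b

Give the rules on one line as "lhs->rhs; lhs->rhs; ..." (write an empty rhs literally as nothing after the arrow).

  | abbbaaaba => abaaba => ababa => abba => a
  | ababbaaaaa => abbbaaaaa => abaaaa => abaaa => abaa => aba => ab
  | baaba => baba => bba => ε
  | baaababbbbb => baababbbbb => bababbbbb => bbabbbbb => bbbbb

ba->b; bba->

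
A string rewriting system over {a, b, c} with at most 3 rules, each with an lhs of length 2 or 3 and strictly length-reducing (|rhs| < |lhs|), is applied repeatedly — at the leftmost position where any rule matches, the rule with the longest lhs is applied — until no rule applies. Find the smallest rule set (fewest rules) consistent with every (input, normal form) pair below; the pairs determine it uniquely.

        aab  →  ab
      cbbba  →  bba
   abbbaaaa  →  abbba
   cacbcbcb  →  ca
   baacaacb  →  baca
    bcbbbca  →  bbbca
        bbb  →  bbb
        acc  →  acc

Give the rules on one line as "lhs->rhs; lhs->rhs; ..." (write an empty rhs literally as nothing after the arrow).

aa->a; cb->

  | aab => ab
  | cbbba => bba
  | abbbaaaa => abbbaaa => abbbaa => abbba
  | cacbcbcb => cacbcb => cacb => ca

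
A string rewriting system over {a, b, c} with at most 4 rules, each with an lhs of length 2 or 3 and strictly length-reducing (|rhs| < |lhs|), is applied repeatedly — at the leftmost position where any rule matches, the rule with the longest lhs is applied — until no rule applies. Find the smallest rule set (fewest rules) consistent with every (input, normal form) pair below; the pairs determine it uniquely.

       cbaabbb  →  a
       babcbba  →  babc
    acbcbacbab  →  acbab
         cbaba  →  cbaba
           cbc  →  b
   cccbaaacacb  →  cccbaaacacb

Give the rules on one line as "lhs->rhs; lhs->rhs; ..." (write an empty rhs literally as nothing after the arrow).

  | cbaabbb => cbcbb => bbb => a
  | babcbba => babc
  | acbcbacbab => abbacbab => acbab
  | cbaba

aab->c; bba->; bbb->a; cbc->b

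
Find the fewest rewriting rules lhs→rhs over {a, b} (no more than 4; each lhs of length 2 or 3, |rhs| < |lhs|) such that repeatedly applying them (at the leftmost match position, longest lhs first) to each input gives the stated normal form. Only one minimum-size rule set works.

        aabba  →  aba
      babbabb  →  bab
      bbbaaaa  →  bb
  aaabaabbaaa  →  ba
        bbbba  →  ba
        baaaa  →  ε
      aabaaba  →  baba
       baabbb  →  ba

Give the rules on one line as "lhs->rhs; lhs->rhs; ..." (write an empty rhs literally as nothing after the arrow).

aa->b; aab->a; abb->a; bbb->

  | aabba => aba
  | babbabb => baabb => bab
  | bbbaaaa => aaaa => baa => bb
  | aaabaabbaaa => babaabbaaa => bababaaa => bababba => babaa => babb => ba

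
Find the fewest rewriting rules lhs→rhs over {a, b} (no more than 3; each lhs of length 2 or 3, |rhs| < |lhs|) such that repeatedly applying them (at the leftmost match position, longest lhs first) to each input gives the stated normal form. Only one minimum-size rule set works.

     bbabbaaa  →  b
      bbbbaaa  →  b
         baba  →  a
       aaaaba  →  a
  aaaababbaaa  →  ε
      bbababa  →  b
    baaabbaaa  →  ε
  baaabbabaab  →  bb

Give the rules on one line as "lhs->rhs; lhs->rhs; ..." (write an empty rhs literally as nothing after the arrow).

  | bbabbaaa => babbaaa => abbaaa => abaa => aa => b
  | bbbbaaa => bbbaa => bba => b
  | baba => aba => a
  | aaaaba => baaba => aba => a

aa->b; ba->; bab->ab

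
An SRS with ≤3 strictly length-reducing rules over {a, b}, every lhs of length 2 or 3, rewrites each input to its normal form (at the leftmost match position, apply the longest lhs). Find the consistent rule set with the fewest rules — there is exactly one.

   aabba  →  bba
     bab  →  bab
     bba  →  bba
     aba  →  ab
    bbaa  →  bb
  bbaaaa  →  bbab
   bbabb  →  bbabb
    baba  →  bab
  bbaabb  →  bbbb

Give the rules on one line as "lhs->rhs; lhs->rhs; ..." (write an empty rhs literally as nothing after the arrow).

aa->; aaa->ab; aba->ab

  | aabba => bba
  | bab
  | bba
  | aba => ab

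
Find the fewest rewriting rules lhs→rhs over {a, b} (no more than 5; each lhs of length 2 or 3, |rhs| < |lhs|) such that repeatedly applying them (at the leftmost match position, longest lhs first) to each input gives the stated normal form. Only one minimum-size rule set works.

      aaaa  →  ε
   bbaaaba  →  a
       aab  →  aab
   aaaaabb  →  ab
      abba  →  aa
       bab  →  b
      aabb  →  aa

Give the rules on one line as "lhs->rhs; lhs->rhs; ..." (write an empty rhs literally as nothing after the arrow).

aaa->b; ba->; baa->ab; bb->

  | aaaa => ba => ε
  | bbaaaba => aaaba => bba => a
  | aab
  | aaaaabb => baabb => abbb => ab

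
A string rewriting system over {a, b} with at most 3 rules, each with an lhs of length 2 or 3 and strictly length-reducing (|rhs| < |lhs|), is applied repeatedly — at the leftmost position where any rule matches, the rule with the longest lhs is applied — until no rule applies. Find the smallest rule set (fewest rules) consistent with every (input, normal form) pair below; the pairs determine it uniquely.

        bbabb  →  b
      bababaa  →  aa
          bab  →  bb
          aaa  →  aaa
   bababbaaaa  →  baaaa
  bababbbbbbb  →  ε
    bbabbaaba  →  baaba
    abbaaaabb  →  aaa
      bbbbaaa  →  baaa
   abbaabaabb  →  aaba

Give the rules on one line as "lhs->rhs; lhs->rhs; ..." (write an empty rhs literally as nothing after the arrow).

  | bbabb => bbbb => b
  | bababaa => bbabaa => bbbaa => aa
  | bab => bb
  | aaa

abb->; bab->bb; bbb->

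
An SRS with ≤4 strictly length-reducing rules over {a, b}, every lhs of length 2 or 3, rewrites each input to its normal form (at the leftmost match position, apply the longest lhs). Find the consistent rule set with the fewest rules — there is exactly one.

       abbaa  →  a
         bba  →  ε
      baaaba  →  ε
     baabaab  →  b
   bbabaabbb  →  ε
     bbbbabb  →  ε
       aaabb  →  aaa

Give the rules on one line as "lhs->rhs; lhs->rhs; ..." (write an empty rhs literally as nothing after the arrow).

ba->b; bb->; bba->bb

  | abbaa => abba => abb => a
  | bba => bb => ε
  | baaaba => baaba => baba => bba => bb => ε
  | baabaab => babaab => bbaab => bbab => bbb => b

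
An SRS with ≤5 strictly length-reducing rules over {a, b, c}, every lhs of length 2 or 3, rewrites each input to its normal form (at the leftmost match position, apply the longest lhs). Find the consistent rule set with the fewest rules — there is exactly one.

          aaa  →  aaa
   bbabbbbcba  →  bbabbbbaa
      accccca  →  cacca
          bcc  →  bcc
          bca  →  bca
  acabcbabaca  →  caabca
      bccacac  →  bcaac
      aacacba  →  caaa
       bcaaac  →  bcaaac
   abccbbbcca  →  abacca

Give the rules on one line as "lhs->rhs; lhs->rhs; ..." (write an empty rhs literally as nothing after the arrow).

aca->ca; cab->c; cb->a; ccc->ca

  | aaa
  | bbabbbbcba => bbabbbbaa
  | accccca => acacca => cacca
  | bcc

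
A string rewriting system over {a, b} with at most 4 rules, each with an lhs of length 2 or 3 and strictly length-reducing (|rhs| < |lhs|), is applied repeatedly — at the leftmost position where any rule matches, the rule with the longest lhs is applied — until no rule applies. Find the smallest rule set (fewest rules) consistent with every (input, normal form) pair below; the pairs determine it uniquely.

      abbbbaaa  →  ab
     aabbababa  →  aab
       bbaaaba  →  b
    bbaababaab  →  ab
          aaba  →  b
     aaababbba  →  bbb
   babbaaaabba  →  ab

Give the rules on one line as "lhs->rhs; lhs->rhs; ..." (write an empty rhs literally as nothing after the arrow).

  | abbbbaaa => abbbaa => abba => ab
  | aabbababa => aabbaba => aabba => aab
  | bbaaaba => baaba => aaba => aaa => b
  | bbaababaab => bababaab => ababaab => aabaab => aaaab => bab => ab

aaa->b; ba->a; bba->b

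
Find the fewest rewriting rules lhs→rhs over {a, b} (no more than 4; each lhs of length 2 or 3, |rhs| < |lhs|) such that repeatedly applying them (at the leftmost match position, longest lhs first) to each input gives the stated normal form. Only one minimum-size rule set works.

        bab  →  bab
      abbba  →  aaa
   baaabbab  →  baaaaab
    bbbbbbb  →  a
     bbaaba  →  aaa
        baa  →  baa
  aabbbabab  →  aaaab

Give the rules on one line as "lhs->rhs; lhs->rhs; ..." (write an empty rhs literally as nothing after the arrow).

  | bab
  | abbba => abba => aaa
  | baaabbab => baaaaab
  | bbbbbbb => bbbbbb => bbbbb => bbbb => bbb => bb => a

aba->a; bb->a; bbb->bb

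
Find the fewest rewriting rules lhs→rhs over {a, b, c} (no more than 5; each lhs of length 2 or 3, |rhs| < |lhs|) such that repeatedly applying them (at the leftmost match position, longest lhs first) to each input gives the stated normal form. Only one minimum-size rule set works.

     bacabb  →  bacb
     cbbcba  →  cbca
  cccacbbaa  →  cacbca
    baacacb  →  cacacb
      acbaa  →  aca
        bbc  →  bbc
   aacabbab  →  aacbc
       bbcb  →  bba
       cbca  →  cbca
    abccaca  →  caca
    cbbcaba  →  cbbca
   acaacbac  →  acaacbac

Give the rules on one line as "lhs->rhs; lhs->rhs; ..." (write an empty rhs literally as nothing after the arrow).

  | bacabb => baccb => bacb
  | cbbcba => cbbaa => cbca
  | cccacbbaa => ccacbbaa => cacbbaa => cacbca
  | baacacb => cacacb

ab->c; baa->ca; bcb->ba; cc->c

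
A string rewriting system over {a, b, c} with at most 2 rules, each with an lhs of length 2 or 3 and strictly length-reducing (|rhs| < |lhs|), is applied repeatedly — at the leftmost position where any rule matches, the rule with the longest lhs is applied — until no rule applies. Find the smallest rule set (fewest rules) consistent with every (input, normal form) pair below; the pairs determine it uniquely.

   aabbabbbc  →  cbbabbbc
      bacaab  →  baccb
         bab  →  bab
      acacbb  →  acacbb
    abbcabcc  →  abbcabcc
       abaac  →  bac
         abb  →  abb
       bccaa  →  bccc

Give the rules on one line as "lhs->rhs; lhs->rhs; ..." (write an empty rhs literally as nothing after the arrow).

aa->c; aba->b

  | aabbabbbc => cbbabbbc
  | bacaab => baccb
  | bab
  | acacbb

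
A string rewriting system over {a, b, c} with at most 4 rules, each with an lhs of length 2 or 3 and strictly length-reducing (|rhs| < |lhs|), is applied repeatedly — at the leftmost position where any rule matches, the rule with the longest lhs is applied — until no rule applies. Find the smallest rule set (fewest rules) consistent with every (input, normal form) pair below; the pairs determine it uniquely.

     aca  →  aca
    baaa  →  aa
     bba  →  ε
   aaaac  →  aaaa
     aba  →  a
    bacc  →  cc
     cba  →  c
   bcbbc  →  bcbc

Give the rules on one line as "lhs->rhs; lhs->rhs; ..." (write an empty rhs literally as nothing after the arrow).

aac->aa; ba->; bb->b

  | aca
  | baaa => aa
  | bba => ba => ε
  | aaaac => aaaa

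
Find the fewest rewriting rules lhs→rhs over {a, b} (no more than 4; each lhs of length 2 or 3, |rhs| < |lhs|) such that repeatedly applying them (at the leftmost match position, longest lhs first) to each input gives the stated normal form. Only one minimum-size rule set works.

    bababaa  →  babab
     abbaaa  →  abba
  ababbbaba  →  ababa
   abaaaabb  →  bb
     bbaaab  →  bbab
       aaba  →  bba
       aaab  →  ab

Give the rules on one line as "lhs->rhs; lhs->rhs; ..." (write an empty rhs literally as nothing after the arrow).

  | bababaa => babab
  | abbaaa => abba
  | ababbbaba => abaaaba => ababa
  | abaaaabb => abaabb => abbbb => aab => bb

aa->; aab->bb; bbb->a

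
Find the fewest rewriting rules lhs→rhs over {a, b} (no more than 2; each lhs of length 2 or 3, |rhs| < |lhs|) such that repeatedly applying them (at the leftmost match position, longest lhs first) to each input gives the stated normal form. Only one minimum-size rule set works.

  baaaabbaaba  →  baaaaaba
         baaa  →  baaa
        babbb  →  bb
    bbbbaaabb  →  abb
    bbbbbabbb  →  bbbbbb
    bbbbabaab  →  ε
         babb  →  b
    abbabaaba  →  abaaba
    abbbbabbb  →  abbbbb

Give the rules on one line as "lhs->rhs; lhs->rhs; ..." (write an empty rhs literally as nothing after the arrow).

  | baaaabbaaba => baaaaaba
  | baaa
  | babbb => bb
  | bbbbaaabb => bbaabb => abb

bab->; bba->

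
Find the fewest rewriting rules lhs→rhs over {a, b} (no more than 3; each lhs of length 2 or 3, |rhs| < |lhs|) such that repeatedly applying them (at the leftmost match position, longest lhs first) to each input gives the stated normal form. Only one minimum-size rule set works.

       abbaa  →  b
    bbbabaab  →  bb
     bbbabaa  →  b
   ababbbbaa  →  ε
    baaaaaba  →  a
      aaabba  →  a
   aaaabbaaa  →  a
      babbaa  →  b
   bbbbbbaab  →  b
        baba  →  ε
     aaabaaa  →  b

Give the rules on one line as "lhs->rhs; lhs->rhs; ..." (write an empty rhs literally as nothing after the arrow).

  | abbaa => abaa => aaa => b
  | bbbabaab => bbabaab => babaab => abaab => aaab => bb
  | bbbabaa => bbabaa => babaa => abaa => aaa => b
  | ababbbbaa => aabbbbaa => bbbbaa => bbbaa => bbaa => baa => aa => ε

aa->; aaa->b; ba->a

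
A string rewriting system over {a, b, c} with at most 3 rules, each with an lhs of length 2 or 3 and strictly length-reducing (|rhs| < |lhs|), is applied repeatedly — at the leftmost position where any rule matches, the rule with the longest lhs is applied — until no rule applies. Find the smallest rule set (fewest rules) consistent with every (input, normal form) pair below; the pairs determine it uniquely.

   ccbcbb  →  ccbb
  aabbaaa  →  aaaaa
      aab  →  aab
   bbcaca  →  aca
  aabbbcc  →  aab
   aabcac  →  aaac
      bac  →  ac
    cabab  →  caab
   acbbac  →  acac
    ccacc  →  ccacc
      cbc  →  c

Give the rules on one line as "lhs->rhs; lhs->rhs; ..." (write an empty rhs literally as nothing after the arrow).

  | ccbcbb => ccbb
  | aabbaaa => aabaaa => aaaaa
  | aab
  | bbcaca => baca => aca

ba->a; bc->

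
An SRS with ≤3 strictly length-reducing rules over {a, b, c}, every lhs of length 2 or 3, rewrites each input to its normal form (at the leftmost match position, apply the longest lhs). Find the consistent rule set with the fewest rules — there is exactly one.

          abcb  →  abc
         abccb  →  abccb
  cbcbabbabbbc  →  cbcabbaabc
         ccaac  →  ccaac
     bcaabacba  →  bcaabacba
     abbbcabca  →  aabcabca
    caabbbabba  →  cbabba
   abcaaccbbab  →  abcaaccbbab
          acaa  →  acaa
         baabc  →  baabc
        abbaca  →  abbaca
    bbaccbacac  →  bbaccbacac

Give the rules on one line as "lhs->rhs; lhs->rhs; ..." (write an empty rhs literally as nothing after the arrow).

aaa->; bbb->ab; bcb->bc

  | abcb => abc
  | abccb
  | cbcbabbabbbc => cbcabbabbbc => cbcabbaabc
  | ccaac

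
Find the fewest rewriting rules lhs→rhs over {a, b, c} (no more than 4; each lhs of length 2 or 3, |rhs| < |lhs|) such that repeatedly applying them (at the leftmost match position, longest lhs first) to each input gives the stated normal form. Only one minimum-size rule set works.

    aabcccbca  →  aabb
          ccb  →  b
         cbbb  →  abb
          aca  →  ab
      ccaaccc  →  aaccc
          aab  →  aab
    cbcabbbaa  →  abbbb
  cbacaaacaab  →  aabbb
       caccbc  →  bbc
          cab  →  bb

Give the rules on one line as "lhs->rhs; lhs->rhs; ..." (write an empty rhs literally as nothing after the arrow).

  | aabcccbca => aabccaca => aabcbca => aabaca => aabca => aabb
  | ccb => ca => b
  | cbbb => abb
  | aca => ab

ba->b; ca->b; cb->a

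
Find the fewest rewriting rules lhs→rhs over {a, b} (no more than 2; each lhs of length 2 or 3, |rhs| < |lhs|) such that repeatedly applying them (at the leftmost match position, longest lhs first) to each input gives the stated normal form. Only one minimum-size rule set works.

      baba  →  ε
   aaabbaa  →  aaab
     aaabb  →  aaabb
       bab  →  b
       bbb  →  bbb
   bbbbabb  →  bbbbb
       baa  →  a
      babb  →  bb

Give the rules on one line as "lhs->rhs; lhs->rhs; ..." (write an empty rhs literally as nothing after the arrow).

  | baba => ba => ε
  | aaabbaa => aaaba => aaab
  | aaabb
  | bab => b

aba->ab; ba->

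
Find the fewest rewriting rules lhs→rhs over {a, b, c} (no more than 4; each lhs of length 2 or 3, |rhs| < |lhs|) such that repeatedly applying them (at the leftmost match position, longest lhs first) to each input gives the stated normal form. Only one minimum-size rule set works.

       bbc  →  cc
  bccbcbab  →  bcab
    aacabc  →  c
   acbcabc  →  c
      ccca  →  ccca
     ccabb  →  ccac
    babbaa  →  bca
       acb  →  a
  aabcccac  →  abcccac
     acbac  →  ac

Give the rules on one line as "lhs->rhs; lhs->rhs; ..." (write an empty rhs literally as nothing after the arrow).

aa->a; aca->c; bb->c; cb->

  | bbc => cc
  | bccbcbab => bccbab => bcab
  | aacabc => acabc => cbc => c
  | acbcabc => acabc => cbc => c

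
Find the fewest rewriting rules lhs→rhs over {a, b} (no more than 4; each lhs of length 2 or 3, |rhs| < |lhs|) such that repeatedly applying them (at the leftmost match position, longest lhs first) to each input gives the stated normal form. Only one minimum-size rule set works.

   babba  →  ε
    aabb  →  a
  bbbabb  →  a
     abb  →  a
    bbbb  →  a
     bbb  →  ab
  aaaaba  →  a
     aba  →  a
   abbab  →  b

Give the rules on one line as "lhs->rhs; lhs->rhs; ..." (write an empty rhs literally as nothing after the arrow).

aa->a; aaa->; ba->a; bb->a

  | babba => abba => aaa => ε
  | aabb => abb => aa => a
  | bbbabb => ababb => aabb => abb => aa => a
  | abb => aa => a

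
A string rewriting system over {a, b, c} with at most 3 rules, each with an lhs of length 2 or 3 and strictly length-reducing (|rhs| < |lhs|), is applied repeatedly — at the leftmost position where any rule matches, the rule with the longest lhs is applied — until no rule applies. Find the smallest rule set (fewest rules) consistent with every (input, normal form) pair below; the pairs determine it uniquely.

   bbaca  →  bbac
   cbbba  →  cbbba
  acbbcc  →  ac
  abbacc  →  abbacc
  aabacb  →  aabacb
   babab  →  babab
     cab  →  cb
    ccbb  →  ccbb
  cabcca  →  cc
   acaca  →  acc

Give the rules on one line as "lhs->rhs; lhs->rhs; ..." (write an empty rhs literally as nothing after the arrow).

bc->; ca->c

  | bbaca => bbac
  | cbbba
  | acbbcc => acbc => ac
  | abbacc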